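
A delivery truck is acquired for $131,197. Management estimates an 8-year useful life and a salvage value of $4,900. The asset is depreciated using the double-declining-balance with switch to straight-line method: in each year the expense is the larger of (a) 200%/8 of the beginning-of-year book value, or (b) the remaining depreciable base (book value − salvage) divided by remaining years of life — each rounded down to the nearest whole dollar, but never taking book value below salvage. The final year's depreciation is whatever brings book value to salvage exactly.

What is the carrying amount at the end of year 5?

Depreciable base = $131,197 − $4,900 = $126,297.
Year 1: DB = ⌊$131,197 × 200%/8⌋ = $32,799; SL = ⌊$126,297/8⌋ = $15,787 → take DB $32,799. Book value $98,398.
Year 2: DB = ⌊$98,398 × 200%/8⌋ = $24,599; SL = ⌊$93,498/7⌋ = $13,356 → take DB $24,599. Book value $73,799.
Year 3: DB = ⌊$73,799 × 200%/8⌋ = $18,449; SL = ⌊$68,899/6⌋ = $11,483 → take DB $18,449. Book value $55,350.
Year 4: DB = ⌊$55,350 × 200%/8⌋ = $13,837; SL = ⌊$50,450/5⌋ = $10,090 → take DB $13,837. Book value $41,513.
Year 5: DB = ⌊$41,513 × 200%/8⌋ = $10,378; SL = ⌊$36,613/4⌋ = $9,153 → take DB $10,378. Book value $31,135.

$31,135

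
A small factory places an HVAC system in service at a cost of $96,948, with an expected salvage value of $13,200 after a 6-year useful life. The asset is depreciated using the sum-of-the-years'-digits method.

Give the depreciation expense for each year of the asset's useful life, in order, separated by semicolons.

Depreciable base = $96,948 − $13,200 = $83,748.
Sum of the years' digits = 6+5+4+3+2+1 = 21.
Year 1: $83,748 × 6/21 = $23,928. Book value $73,020.
Year 2: $83,748 × 5/21 = $19,940. Book value $53,080.
Year 3: $83,748 × 4/21 = $15,952. Book value $37,128.
Year 4: $83,748 × 3/21 = $11,964. Book value $25,164.
Year 5: $83,748 × 2/21 = $7,976. Book value $17,188.
Year 6: $83,748 × 1/21 = $3,988. Book value $13,200.

$23,928; $19,940; $15,952; $11,964; $7,976; $3,988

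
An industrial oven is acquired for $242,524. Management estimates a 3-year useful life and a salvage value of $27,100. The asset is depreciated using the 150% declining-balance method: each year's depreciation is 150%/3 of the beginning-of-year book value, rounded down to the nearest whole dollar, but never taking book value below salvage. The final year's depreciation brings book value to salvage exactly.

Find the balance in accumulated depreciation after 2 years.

$181,893

Depreciable base = $242,524 − $27,100 = $215,424.
Year 1: ⌊$242,524 × 150%/3⌋ = $121,262. Book value $121,262.
Year 2: ⌊$121,262 × 150%/3⌋ = $60,631. Book value $60,631.
Accumulated through year 2 = $242,524 − $60,631 = $181,893.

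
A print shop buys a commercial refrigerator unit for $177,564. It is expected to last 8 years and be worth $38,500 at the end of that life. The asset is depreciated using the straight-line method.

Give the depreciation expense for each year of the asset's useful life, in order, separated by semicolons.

$17,383; $17,383; $17,383; $17,383; $17,383; $17,383; $17,383; $17,383

Depreciable base = $177,564 − $38,500 = $139,064.
Annual expense = $139,064 / 8 = $17,383.
End of year 1: book value $160,181.
End of year 2: book value $142,798.
End of year 3: book value $125,415.
End of year 4: book value $108,032.
End of year 5: book value $90,649.
End of year 6: book value $73,266.
End of year 7: book value $55,883.
End of year 8: book value $38,500.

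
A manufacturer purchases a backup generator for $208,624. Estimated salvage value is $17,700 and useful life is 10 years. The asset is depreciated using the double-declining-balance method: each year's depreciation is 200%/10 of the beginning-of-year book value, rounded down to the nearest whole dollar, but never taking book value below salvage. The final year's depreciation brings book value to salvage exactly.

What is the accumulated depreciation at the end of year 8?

$173,621

Depreciable base = $208,624 − $17,700 = $190,924.
Year 1: ⌊$208,624 × 200%/10⌋ = $41,724. Book value $166,900.
Year 2: ⌊$166,900 × 200%/10⌋ = $33,380. Book value $133,520.
Year 3: ⌊$133,520 × 200%/10⌋ = $26,704. Book value $106,816.
Year 4: ⌊$106,816 × 200%/10⌋ = $21,363. Book value $85,453.
Year 5: ⌊$85,453 × 200%/10⌋ = $17,090. Book value $68,363.
Year 6: ⌊$68,363 × 200%/10⌋ = $13,672. Book value $54,691.
Year 7: ⌊$54,691 × 200%/10⌋ = $10,938. Book value $43,753.
Year 8: ⌊$43,753 × 200%/10⌋ = $8,750. Book value $35,003.
Accumulated through year 8 = $208,624 − $35,003 = $173,621.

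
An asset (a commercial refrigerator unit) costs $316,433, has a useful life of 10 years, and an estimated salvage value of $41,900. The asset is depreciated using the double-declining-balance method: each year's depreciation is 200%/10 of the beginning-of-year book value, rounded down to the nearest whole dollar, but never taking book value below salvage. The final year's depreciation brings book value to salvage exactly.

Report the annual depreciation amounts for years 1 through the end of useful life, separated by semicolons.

Depreciable base = $316,433 − $41,900 = $274,533.
Year 1: ⌊$316,433 × 200%/10⌋ = $63,286. Book value $253,147.
Year 2: ⌊$253,147 × 200%/10⌋ = $50,629. Book value $202,518.
Year 3: ⌊$202,518 × 200%/10⌋ = $40,503. Book value $162,015.
Year 4: ⌊$162,015 × 200%/10⌋ = $32,403. Book value $129,612.
Year 5: ⌊$129,612 × 200%/10⌋ = $25,922. Book value $103,690.
Year 6: ⌊$103,690 × 200%/10⌋ = $20,738. Book value $82,952.
Year 7: ⌊$82,952 × 200%/10⌋ = $16,590. Book value $66,362.
Year 8: ⌊$66,362 × 200%/10⌋ = $13,272. Book value $53,090.
Year 9: ⌊$53,090 × 200%/10⌋ = $10,618. Book value $42,472.
Year 10 (final): $42,472 − $41,900 = $572. Book value $41,900.

$63,286; $50,629; $40,503; $32,403; $25,922; $20,738; $16,590; $13,272; $10,618; $572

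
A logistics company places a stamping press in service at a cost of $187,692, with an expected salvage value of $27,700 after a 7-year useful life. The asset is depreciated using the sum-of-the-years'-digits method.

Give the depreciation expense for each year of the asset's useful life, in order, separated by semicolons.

$39,998; $34,284; $28,570; $22,856; $17,142; $11,428; $5,714

Depreciable base = $187,692 − $27,700 = $159,992.
Sum of the years' digits = 7+6+5+4+3+2+1 = 28.
Year 1: $159,992 × 7/28 = $39,998. Book value $147,694.
Year 2: $159,992 × 6/28 = $34,284. Book value $113,410.
Year 3: $159,992 × 5/28 = $28,570. Book value $84,840.
Year 4: $159,992 × 4/28 = $22,856. Book value $61,984.
Year 5: $159,992 × 3/28 = $17,142. Book value $44,842.
Year 6: $159,992 × 2/28 = $11,428. Book value $33,414.
Year 7: $159,992 × 1/28 = $5,714. Book value $27,700.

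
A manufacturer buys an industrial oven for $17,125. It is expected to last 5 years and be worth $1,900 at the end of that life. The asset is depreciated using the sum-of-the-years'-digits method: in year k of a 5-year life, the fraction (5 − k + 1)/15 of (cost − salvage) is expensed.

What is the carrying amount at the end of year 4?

$2,915

Depreciable base = $17,125 − $1,900 = $15,225.
Sum of the years' digits = 5+4+3+2+1 = 15.
Year 1: $15,225 × 5/15 = $5,075. Book value $12,050.
Year 2: $15,225 × 4/15 = $4,060. Book value $7,990.
Year 3: $15,225 × 3/15 = $3,045. Book value $4,945.
Year 4: $15,225 × 2/15 = $2,030. Book value $2,915.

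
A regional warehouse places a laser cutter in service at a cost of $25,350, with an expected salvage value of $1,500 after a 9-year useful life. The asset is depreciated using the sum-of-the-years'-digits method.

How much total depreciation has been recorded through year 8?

Depreciable base = $25,350 − $1,500 = $23,850.
Sum of the years' digits = 9+8+7+6+5+4+3+2+1 = 45.
Year 1: $23,850 × 9/45 = $4,770. Book value $20,580.
Year 2: $23,850 × 8/45 = $4,240. Book value $16,340.
Year 3: $23,850 × 7/45 = $3,710. Book value $12,630.
Year 4: $23,850 × 6/45 = $3,180. Book value $9,450.
Year 5: $23,850 × 5/45 = $2,650. Book value $6,800.
Year 6: $23,850 × 4/45 = $2,120. Book value $4,680.
Year 7: $23,850 × 3/45 = $1,590. Book value $3,090.
Year 8: $23,850 × 2/45 = $1,060. Book value $2,030.
Accumulated through year 8 = $25,350 − $2,030 = $23,320.

$23,320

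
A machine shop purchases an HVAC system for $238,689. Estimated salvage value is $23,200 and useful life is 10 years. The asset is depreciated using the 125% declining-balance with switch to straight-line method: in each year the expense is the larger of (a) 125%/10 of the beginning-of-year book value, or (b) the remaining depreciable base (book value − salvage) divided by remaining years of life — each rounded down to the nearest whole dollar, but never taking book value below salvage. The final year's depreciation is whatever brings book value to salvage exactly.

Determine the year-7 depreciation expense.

Depreciable base = $238,689 − $23,200 = $215,489.
Year 1: DB = ⌊$238,689 × 125%/10⌋ = $29,836; SL = ⌊$215,489/10⌋ = $21,548 → take DB $29,836. Book value $208,853.
Year 2: DB = ⌊$208,853 × 125%/10⌋ = $26,106; SL = ⌊$185,653/9⌋ = $20,628 → take DB $26,106. Book value $182,747.
Year 3: DB = ⌊$182,747 × 125%/10⌋ = $22,843; SL = ⌊$159,547/8⌋ = $19,943 → take DB $22,843. Book value $159,904.
Year 4: DB = ⌊$159,904 × 125%/10⌋ = $19,988; SL = ⌊$136,704/7⌋ = $19,529 → take DB $19,988. Book value $139,916.
Year 5: DB = ⌊$139,916 × 125%/10⌋ = $17,489; SL = ⌊$116,716/6⌋ = $19,452 → take SL $19,452. Book value $120,464.
Year 6: DB = ⌊$120,464 × 125%/10⌋ = $15,058; SL = ⌊$97,264/5⌋ = $19,452 → take SL $19,452. Book value $101,012.
Year 7: DB = ⌊$101,012 × 125%/10⌋ = $12,626; SL = ⌊$77,812/4⌋ = $19,453 → take SL $19,453. Book value $81,559.

$19,453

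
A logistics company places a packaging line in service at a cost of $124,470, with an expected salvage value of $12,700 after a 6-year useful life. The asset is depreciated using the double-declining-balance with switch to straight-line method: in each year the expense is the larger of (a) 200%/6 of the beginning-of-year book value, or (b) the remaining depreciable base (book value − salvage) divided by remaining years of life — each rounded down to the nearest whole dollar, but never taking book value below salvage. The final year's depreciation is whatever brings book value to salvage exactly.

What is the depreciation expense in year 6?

$3,692

Depreciable base = $124,470 − $12,700 = $111,770.
Year 1: DB = ⌊$124,470 × 200%/6⌋ = $41,490; SL = ⌊$111,770/6⌋ = $18,628 → take DB $41,490. Book value $82,980.
Year 2: DB = ⌊$82,980 × 200%/6⌋ = $27,660; SL = ⌊$70,280/5⌋ = $14,056 → take DB $27,660. Book value $55,320.
Year 3: DB = ⌊$55,320 × 200%/6⌋ = $18,440; SL = ⌊$42,620/4⌋ = $10,655 → take DB $18,440. Book value $36,880.
Year 4: DB = ⌊$36,880 × 200%/6⌋ = $12,293; SL = ⌊$24,180/3⌋ = $8,060 → take DB $12,293. Book value $24,587.
Year 5: DB = ⌊$24,587 × 200%/6⌋ = $8,195; SL = ⌊$11,887/2⌋ = $5,943 → take DB $8,195. Book value $16,392.
Year 6 (final): $16,392 − $12,700 = $3,692. Book value $12,700.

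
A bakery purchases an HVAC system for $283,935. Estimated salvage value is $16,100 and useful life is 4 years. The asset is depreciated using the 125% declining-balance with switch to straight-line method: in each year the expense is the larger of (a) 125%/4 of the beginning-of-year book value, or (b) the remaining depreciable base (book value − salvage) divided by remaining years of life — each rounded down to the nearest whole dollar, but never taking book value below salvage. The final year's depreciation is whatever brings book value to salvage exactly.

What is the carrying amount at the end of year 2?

$134,205

Depreciable base = $283,935 − $16,100 = $267,835.
Year 1: DB = ⌊$283,935 × 125%/4⌋ = $88,729; SL = ⌊$267,835/4⌋ = $66,958 → take DB $88,729. Book value $195,206.
Year 2: DB = ⌊$195,206 × 125%/4⌋ = $61,001; SL = ⌊$179,106/3⌋ = $59,702 → take DB $61,001. Book value $134,205.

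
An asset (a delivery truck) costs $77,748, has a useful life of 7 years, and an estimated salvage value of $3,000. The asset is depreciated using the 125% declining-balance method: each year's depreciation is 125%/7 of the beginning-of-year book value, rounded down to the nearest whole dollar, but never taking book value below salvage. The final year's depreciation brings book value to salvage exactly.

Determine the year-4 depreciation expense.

$7,695

Depreciable base = $77,748 − $3,000 = $74,748.
Year 1: ⌊$77,748 × 125%/7⌋ = $13,883. Book value $63,865.
Year 2: ⌊$63,865 × 125%/7⌋ = $11,404. Book value $52,461.
Year 3: ⌊$52,461 × 125%/7⌋ = $9,368. Book value $43,093.
Year 4: ⌊$43,093 × 125%/7⌋ = $7,695. Book value $35,398.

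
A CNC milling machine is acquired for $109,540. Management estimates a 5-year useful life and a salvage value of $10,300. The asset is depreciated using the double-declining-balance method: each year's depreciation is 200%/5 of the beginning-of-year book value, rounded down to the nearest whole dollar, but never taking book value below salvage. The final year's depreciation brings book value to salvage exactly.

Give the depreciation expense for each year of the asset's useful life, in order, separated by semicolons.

Depreciable base = $109,540 − $10,300 = $99,240.
Year 1: ⌊$109,540 × 200%/5⌋ = $43,816. Book value $65,724.
Year 2: ⌊$65,724 × 200%/5⌋ = $26,289. Book value $39,435.
Year 3: ⌊$39,435 × 200%/5⌋ = $15,774. Book value $23,661.
Year 4: ⌊$23,661 × 200%/5⌋ = $9,464. Book value $14,197.
Year 5 (final): $14,197 − $10,300 = $3,897. Book value $10,300.

$43,816; $26,289; $15,774; $9,464; $3,897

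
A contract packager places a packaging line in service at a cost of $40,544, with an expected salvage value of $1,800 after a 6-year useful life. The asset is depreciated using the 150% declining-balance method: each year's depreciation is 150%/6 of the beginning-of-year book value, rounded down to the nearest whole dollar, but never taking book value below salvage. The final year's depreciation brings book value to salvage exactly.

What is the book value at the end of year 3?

$17,105

Depreciable base = $40,544 − $1,800 = $38,744.
Year 1: ⌊$40,544 × 150%/6⌋ = $10,136. Book value $30,408.
Year 2: ⌊$30,408 × 150%/6⌋ = $7,602. Book value $22,806.
Year 3: ⌊$22,806 × 150%/6⌋ = $5,701. Book value $17,105.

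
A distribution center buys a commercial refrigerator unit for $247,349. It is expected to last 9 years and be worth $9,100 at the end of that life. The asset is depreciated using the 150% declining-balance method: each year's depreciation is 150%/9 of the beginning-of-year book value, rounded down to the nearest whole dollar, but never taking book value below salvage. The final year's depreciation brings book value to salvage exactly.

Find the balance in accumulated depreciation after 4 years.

Depreciable base = $247,349 − $9,100 = $238,249.
Year 1: ⌊$247,349 × 150%/9⌋ = $41,224. Book value $206,125.
Year 2: ⌊$206,125 × 150%/9⌋ = $34,354. Book value $171,771.
Year 3: ⌊$171,771 × 150%/9⌋ = $28,628. Book value $143,143.
Year 4: ⌊$143,143 × 150%/9⌋ = $23,857. Book value $119,286.
Accumulated through year 4 = $247,349 − $119,286 = $128,063.

$128,063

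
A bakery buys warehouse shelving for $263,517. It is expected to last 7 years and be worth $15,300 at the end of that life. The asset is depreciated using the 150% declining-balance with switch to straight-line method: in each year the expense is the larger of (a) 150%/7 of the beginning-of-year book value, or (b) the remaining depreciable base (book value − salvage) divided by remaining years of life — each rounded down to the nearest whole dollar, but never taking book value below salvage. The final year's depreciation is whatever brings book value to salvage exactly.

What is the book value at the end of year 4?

$99,693

Depreciable base = $263,517 − $15,300 = $248,217.
Year 1: DB = ⌊$263,517 × 150%/7⌋ = $56,467; SL = ⌊$248,217/7⌋ = $35,459 → take DB $56,467. Book value $207,050.
Year 2: DB = ⌊$207,050 × 150%/7⌋ = $44,367; SL = ⌊$191,750/6⌋ = $31,958 → take DB $44,367. Book value $162,683.
Year 3: DB = ⌊$162,683 × 150%/7⌋ = $34,860; SL = ⌊$147,383/5⌋ = $29,476 → take DB $34,860. Book value $127,823.
Year 4: DB = ⌊$127,823 × 150%/7⌋ = $27,390; SL = ⌊$112,523/4⌋ = $28,130 → take SL $28,130. Book value $99,693.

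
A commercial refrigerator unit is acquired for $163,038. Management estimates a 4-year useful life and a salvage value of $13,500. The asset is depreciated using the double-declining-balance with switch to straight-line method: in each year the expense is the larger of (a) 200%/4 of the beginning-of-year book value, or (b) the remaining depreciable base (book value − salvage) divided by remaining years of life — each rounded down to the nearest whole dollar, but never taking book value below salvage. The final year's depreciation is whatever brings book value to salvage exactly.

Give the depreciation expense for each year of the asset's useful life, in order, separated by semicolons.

$81,519; $40,759; $20,380; $6,880

Depreciable base = $163,038 − $13,500 = $149,538.
Year 1: DB = ⌊$163,038 × 200%/4⌋ = $81,519; SL = ⌊$149,538/4⌋ = $37,384 → take DB $81,519. Book value $81,519.
Year 2: DB = ⌊$81,519 × 200%/4⌋ = $40,759; SL = ⌊$68,019/3⌋ = $22,673 → take DB $40,759. Book value $40,760.
Year 3: DB = ⌊$40,760 × 200%/4⌋ = $20,380; SL = ⌊$27,260/2⌋ = $13,630 → take DB $20,380. Book value $20,380.
Year 4 (final): $20,380 − $13,500 = $6,880. Book value $13,500.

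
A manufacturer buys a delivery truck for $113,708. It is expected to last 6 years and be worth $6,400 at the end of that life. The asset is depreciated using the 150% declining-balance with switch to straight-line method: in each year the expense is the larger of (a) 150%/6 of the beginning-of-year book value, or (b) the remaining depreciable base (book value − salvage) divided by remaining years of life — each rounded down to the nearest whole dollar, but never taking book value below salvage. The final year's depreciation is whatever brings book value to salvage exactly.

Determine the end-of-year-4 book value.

Depreciable base = $113,708 − $6,400 = $107,308.
Year 1: DB = ⌊$113,708 × 150%/6⌋ = $28,427; SL = ⌊$107,308/6⌋ = $17,884 → take DB $28,427. Book value $85,281.
Year 2: DB = ⌊$85,281 × 150%/6⌋ = $21,320; SL = ⌊$78,881/5⌋ = $15,776 → take DB $21,320. Book value $63,961.
Year 3: DB = ⌊$63,961 × 150%/6⌋ = $15,990; SL = ⌊$57,561/4⌋ = $14,390 → take DB $15,990. Book value $47,971.
Year 4: DB = ⌊$47,971 × 150%/6⌋ = $11,992; SL = ⌊$41,571/3⌋ = $13,857 → take SL $13,857. Book value $34,114.

$34,114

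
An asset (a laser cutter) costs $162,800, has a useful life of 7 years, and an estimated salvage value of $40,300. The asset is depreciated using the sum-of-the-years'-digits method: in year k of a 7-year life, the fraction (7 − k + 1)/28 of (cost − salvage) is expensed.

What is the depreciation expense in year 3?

$21,875

Depreciable base = $162,800 − $40,300 = $122,500.
Sum of the years' digits = 7+6+5+4+3+2+1 = 28.
Year 1: $122,500 × 7/28 = $30,625. Book value $132,175.
Year 2: $122,500 × 6/28 = $26,250. Book value $105,925.
Year 3: $122,500 × 5/28 = $21,875. Book value $84,050.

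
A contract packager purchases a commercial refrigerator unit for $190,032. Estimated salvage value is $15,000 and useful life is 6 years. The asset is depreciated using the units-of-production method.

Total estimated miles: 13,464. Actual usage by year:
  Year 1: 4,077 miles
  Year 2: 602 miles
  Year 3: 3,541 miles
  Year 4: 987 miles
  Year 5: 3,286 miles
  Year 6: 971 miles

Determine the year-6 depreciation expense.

$12,623

Depreciable base = $190,032 − $15,000 = $175,032.
Rate = $175,032 / 13,464 miles = $13 per mile.
Year 1: 4,077 × $13 = $53,001. Book value $137,031.
Year 2: 602 × $13 = $7,826. Book value $129,205.
Year 3: 3,541 × $13 = $46,033. Book value $83,172.
Year 4: 987 × $13 = $12,831. Book value $70,341.
Year 5: 3,286 × $13 = $42,718. Book value $27,623.
Year 6: 971 × $13 = $12,623. Book value $15,000.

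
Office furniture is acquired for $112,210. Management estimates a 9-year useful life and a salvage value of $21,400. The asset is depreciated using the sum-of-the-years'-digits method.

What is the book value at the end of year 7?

Depreciable base = $112,210 − $21,400 = $90,810.
Sum of the years' digits = 9+8+7+6+5+4+3+2+1 = 45.
Year 1: $90,810 × 9/45 = $18,162. Book value $94,048.
Year 2: $90,810 × 8/45 = $16,144. Book value $77,904.
Year 3: $90,810 × 7/45 = $14,126. Book value $63,778.
Year 4: $90,810 × 6/45 = $12,108. Book value $51,670.
Year 5: $90,810 × 5/45 = $10,090. Book value $41,580.
Year 6: $90,810 × 4/45 = $8,072. Book value $33,508.
Year 7: $90,810 × 3/45 = $6,054. Book value $27,454.

$27,454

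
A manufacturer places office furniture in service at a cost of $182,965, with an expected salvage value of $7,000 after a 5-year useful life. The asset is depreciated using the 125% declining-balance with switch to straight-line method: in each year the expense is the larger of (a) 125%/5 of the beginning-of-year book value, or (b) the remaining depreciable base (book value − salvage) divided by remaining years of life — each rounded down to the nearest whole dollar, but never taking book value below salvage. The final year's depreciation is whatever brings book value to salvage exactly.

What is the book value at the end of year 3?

Depreciable base = $182,965 − $7,000 = $175,965.
Year 1: DB = ⌊$182,965 × 125%/5⌋ = $45,741; SL = ⌊$175,965/5⌋ = $35,193 → take DB $45,741. Book value $137,224.
Year 2: DB = ⌊$137,224 × 125%/5⌋ = $34,306; SL = ⌊$130,224/4⌋ = $32,556 → take DB $34,306. Book value $102,918.
Year 3: DB = ⌊$102,918 × 125%/5⌋ = $25,729; SL = ⌊$95,918/3⌋ = $31,972 → take SL $31,972. Book value $70,946.

$70,946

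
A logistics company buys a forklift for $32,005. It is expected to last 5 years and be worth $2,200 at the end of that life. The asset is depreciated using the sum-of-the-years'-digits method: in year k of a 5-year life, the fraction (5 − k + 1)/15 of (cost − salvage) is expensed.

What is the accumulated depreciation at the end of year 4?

Depreciable base = $32,005 − $2,200 = $29,805.
Sum of the years' digits = 5+4+3+2+1 = 15.
Year 1: $29,805 × 5/15 = $9,935. Book value $22,070.
Year 2: $29,805 × 4/15 = $7,948. Book value $14,122.
Year 3: $29,805 × 3/15 = $5,961. Book value $8,161.
Year 4: $29,805 × 2/15 = $3,974. Book value $4,187.
Accumulated through year 4 = $32,005 − $4,187 = $27,818.

$27,818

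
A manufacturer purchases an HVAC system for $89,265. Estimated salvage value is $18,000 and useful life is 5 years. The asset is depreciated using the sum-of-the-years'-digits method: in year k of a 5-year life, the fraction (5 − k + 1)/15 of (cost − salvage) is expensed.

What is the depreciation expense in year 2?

$19,004

Depreciable base = $89,265 − $18,000 = $71,265.
Sum of the years' digits = 5+4+3+2+1 = 15.
Year 1: $71,265 × 5/15 = $23,755. Book value $65,510.
Year 2: $71,265 × 4/15 = $19,004. Book value $46,506.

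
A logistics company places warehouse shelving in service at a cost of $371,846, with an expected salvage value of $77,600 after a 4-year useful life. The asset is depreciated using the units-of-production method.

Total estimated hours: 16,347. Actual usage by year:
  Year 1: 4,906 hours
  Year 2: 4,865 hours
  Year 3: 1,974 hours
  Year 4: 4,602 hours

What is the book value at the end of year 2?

$195,968

Depreciable base = $371,846 − $77,600 = $294,246.
Rate = $294,246 / 16,347 hours = $18 per hour.
Year 1: 4,906 × $18 = $88,308. Book value $283,538.
Year 2: 4,865 × $18 = $87,570. Book value $195,968.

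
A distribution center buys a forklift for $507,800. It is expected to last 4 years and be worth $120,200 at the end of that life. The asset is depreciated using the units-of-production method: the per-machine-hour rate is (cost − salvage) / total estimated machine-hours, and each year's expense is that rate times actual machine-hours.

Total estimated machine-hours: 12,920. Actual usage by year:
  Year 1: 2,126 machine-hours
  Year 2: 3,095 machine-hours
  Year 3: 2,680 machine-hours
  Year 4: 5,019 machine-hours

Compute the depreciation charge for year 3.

$80,400

Depreciable base = $507,800 − $120,200 = $387,600.
Rate = $387,600 / 12,920 machine-hours = $30 per machine-hour.
Year 1: 2,126 × $30 = $63,780. Book value $444,020.
Year 2: 3,095 × $30 = $92,850. Book value $351,170.
Year 3: 2,680 × $30 = $80,400. Book value $270,770.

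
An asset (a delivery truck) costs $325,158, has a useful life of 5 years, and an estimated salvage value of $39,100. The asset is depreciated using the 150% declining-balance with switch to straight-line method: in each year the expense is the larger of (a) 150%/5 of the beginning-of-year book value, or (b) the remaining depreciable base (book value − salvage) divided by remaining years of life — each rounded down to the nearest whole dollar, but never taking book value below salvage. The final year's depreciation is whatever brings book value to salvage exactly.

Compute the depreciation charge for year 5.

$36,215

Depreciable base = $325,158 − $39,100 = $286,058.
Year 1: DB = ⌊$325,158 × 150%/5⌋ = $97,547; SL = ⌊$286,058/5⌋ = $57,211 → take DB $97,547. Book value $227,611.
Year 2: DB = ⌊$227,611 × 150%/5⌋ = $68,283; SL = ⌊$188,511/4⌋ = $47,127 → take DB $68,283. Book value $159,328.
Year 3: DB = ⌊$159,328 × 150%/5⌋ = $47,798; SL = ⌊$120,228/3⌋ = $40,076 → take DB $47,798. Book value $111,530.
Year 4: DB = ⌊$111,530 × 150%/5⌋ = $33,459; SL = ⌊$72,430/2⌋ = $36,215 → take SL $36,215. Book value $75,315.
Year 5 (final): $75,315 − $39,100 = $36,215. Book value $39,100.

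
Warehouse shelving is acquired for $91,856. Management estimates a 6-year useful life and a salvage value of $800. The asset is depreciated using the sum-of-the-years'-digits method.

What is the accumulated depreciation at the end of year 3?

Depreciable base = $91,856 − $800 = $91,056.
Sum of the years' digits = 6+5+4+3+2+1 = 21.
Year 1: $91,056 × 6/21 = $26,016. Book value $65,840.
Year 2: $91,056 × 5/21 = $21,680. Book value $44,160.
Year 3: $91,056 × 4/21 = $17,344. Book value $26,816.
Accumulated through year 3 = $91,856 − $26,816 = $65,040.

$65,040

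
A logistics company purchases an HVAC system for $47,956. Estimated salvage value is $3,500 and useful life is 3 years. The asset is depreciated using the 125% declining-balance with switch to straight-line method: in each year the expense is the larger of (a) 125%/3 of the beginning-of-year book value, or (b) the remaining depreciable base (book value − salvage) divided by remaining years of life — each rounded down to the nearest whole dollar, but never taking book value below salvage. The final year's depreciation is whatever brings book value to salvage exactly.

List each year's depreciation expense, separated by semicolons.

Depreciable base = $47,956 − $3,500 = $44,456.
Year 1: DB = ⌊$47,956 × 125%/3⌋ = $19,981; SL = ⌊$44,456/3⌋ = $14,818 → take DB $19,981. Book value $27,975.
Year 2: DB = ⌊$27,975 × 125%/3⌋ = $11,656; SL = ⌊$24,475/2⌋ = $12,237 → take SL $12,237. Book value $15,738.
Year 3 (final): $15,738 − $3,500 = $12,238. Book value $3,500.

$19,981; $12,237; $12,238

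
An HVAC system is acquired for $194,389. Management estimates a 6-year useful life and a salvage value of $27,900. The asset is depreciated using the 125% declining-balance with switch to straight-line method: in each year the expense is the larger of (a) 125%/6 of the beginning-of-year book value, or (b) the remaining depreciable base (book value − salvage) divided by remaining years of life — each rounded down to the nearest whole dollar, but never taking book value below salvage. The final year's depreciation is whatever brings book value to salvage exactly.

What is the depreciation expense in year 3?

Depreciable base = $194,389 − $27,900 = $166,489.
Year 1: DB = ⌊$194,389 × 125%/6⌋ = $40,497; SL = ⌊$166,489/6⌋ = $27,748 → take DB $40,497. Book value $153,892.
Year 2: DB = ⌊$153,892 × 125%/6⌋ = $32,060; SL = ⌊$125,992/5⌋ = $25,198 → take DB $32,060. Book value $121,832.
Year 3: DB = ⌊$121,832 × 125%/6⌋ = $25,381; SL = ⌊$93,932/4⌋ = $23,483 → take DB $25,381. Book value $96,451.

$25,381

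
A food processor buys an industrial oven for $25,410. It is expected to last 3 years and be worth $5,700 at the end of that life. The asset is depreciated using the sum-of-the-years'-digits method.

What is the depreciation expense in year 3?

Depreciable base = $25,410 − $5,700 = $19,710.
Sum of the years' digits = 3+2+1 = 6.
Year 1: $19,710 × 3/6 = $9,855. Book value $15,555.
Year 2: $19,710 × 2/6 = $6,570. Book value $8,985.
Year 3: $19,710 × 1/6 = $3,285. Book value $5,700.

$3,285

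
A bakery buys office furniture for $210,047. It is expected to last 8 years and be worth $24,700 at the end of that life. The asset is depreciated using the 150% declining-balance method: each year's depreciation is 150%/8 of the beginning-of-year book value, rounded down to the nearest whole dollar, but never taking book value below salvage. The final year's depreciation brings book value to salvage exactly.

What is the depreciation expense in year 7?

$11,331

Depreciable base = $210,047 − $24,700 = $185,347.
Year 1: ⌊$210,047 × 150%/8⌋ = $39,383. Book value $170,664.
Year 2: ⌊$170,664 × 150%/8⌋ = $31,999. Book value $138,665.
Year 3: ⌊$138,665 × 150%/8⌋ = $25,999. Book value $112,666.
Year 4: ⌊$112,666 × 150%/8⌋ = $21,124. Book value $91,542.
Year 5: ⌊$91,542 × 150%/8⌋ = $17,164. Book value $74,378.
Year 6: ⌊$74,378 × 150%/8⌋ = $13,945. Book value $60,433.
Year 7: ⌊$60,433 × 150%/8⌋ = $11,331. Book value $49,102.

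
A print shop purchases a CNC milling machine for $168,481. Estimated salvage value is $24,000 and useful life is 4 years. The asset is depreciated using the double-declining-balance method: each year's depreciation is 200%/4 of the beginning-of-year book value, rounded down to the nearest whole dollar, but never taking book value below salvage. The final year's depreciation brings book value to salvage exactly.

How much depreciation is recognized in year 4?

$0

Depreciable base = $168,481 − $24,000 = $144,481.
Year 1: ⌊$168,481 × 200%/4⌋ = $84,240. Book value $84,241.
Year 2: ⌊$84,241 × 200%/4⌋ = $42,120. Book value $42,121.
Year 3: ⌊$42,121 × 200%/4⌋ = $21,060, capped at $18,121. Book value $24,000.
Year 4 (final): $24,000 − $24,000 = $0. Book value $24,000.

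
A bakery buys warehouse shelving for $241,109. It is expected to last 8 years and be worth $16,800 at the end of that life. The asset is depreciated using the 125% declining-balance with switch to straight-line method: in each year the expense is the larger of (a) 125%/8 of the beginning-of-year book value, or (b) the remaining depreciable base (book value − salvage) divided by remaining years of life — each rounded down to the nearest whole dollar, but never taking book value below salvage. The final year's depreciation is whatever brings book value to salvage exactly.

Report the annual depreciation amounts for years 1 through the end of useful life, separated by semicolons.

Depreciable base = $241,109 − $16,800 = $224,309.
Year 1: DB = ⌊$241,109 × 125%/8⌋ = $37,673; SL = ⌊$224,309/8⌋ = $28,038 → take DB $37,673. Book value $203,436.
Year 2: DB = ⌊$203,436 × 125%/8⌋ = $31,786; SL = ⌊$186,636/7⌋ = $26,662 → take DB $31,786. Book value $171,650.
Year 3: DB = ⌊$171,650 × 125%/8⌋ = $26,820; SL = ⌊$154,850/6⌋ = $25,808 → take DB $26,820. Book value $144,830.
Year 4: DB = ⌊$144,830 × 125%/8⌋ = $22,629; SL = ⌊$128,030/5⌋ = $25,606 → take SL $25,606. Book value $119,224.
Year 5: DB = ⌊$119,224 × 125%/8⌋ = $18,628; SL = ⌊$102,424/4⌋ = $25,606 → take SL $25,606. Book value $93,618.
Year 6: DB = ⌊$93,618 × 125%/8⌋ = $14,627; SL = ⌊$76,818/3⌋ = $25,606 → take SL $25,606. Book value $68,012.
Year 7: DB = ⌊$68,012 × 125%/8⌋ = $10,626; SL = ⌊$51,212/2⌋ = $25,606 → take SL $25,606. Book value $42,406.
Year 8 (final): $42,406 − $16,800 = $25,606. Book value $16,800.

$37,673; $31,786; $26,820; $25,606; $25,606; $25,606; $25,606; $25,606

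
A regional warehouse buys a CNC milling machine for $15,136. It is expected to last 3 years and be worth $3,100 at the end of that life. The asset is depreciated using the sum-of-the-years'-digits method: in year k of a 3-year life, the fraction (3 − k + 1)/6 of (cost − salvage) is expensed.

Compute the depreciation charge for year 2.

$4,012

Depreciable base = $15,136 − $3,100 = $12,036.
Sum of the years' digits = 3+2+1 = 6.
Year 1: $12,036 × 3/6 = $6,018. Book value $9,118.
Year 2: $12,036 × 2/6 = $4,012. Book value $5,106.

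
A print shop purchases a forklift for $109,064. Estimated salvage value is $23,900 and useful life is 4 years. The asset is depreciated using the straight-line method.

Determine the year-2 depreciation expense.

Depreciable base = $109,064 − $23,900 = $85,164.
Annual expense = $85,164 / 4 = $21,291.

$21,291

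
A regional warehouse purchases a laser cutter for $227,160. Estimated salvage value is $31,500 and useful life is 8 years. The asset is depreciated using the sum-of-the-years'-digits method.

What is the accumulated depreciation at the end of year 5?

$163,050

Depreciable base = $227,160 − $31,500 = $195,660.
Sum of the years' digits = 8+7+6+5+4+3+2+1 = 36.
Year 1: $195,660 × 8/36 = $43,480. Book value $183,680.
Year 2: $195,660 × 7/36 = $38,045. Book value $145,635.
Year 3: $195,660 × 6/36 = $32,610. Book value $113,025.
Year 4: $195,660 × 5/36 = $27,175. Book value $85,850.
Year 5: $195,660 × 4/36 = $21,740. Book value $64,110.
Accumulated through year 5 = $227,160 − $64,110 = $163,050.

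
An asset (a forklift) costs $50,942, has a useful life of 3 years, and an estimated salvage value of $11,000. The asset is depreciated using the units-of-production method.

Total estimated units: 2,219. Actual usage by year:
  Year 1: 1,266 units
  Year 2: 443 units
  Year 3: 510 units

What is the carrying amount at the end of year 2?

$20,180

Depreciable base = $50,942 − $11,000 = $39,942.
Rate = $39,942 / 2,219 units = $18 per unit.
Year 1: 1,266 × $18 = $22,788. Book value $28,154.
Year 2: 443 × $18 = $7,974. Book value $20,180.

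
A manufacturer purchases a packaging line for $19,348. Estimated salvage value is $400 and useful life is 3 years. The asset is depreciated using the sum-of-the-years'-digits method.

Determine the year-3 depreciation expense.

Depreciable base = $19,348 − $400 = $18,948.
Sum of the years' digits = 3+2+1 = 6.
Year 1: $18,948 × 3/6 = $9,474. Book value $9,874.
Year 2: $18,948 × 2/6 = $6,316. Book value $3,558.
Year 3: $18,948 × 1/6 = $3,158. Book value $400.

$3,158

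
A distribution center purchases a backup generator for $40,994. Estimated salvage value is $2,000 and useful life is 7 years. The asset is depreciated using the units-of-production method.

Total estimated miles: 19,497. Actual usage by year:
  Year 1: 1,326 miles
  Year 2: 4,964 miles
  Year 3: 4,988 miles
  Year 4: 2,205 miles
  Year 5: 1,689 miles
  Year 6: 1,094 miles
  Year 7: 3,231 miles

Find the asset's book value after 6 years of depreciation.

$8,462

Depreciable base = $40,994 − $2,000 = $38,994.
Rate = $38,994 / 19,497 miles = $2 per mile.
Year 1: 1,326 × $2 = $2,652. Book value $38,342.
Year 2: 4,964 × $2 = $9,928. Book value $28,414.
Year 3: 4,988 × $2 = $9,976. Book value $18,438.
Year 4: 2,205 × $2 = $4,410. Book value $14,028.
Year 5: 1,689 × $2 = $3,378. Book value $10,650.
Year 6: 1,094 × $2 = $2,188. Book value $8,462.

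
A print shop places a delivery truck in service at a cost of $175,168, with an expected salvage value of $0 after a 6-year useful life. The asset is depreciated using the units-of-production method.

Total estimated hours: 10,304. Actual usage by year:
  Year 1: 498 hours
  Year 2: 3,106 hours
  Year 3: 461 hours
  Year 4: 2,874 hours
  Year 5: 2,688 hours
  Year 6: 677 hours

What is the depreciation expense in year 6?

Depreciable base = $175,168 − $0 = $175,168.
Rate = $175,168 / 10,304 hours = $17 per hour.
Year 1: 498 × $17 = $8,466. Book value $166,702.
Year 2: 3,106 × $17 = $52,802. Book value $113,900.
Year 3: 461 × $17 = $7,837. Book value $106,063.
Year 4: 2,874 × $17 = $48,858. Book value $57,205.
Year 5: 2,688 × $17 = $45,696. Book value $11,509.
Year 6: 677 × $17 = $11,509. Book value $0.

$11,509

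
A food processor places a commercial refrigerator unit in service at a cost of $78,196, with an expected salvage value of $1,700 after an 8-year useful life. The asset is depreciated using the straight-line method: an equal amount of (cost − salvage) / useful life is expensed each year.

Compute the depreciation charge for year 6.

Depreciable base = $78,196 − $1,700 = $76,496.
Annual expense = $76,496 / 8 = $9,562.

$9,562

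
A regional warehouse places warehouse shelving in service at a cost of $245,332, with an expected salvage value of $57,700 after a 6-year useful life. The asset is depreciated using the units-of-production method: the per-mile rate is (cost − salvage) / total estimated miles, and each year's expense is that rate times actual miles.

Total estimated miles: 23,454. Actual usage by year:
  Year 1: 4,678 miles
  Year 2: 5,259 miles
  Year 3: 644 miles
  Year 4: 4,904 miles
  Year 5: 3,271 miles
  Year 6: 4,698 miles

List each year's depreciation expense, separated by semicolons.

Depreciable base = $245,332 − $57,700 = $187,632.
Rate = $187,632 / 23,454 miles = $8 per mile.
Year 1: 4,678 × $8 = $37,424. Book value $207,908.
Year 2: 5,259 × $8 = $42,072. Book value $165,836.
Year 3: 644 × $8 = $5,152. Book value $160,684.
Year 4: 4,904 × $8 = $39,232. Book value $121,452.
Year 5: 3,271 × $8 = $26,168. Book value $95,284.
Year 6: 4,698 × $8 = $37,584. Book value $57,700.

$37,424; $42,072; $5,152; $39,232; $26,168; $37,584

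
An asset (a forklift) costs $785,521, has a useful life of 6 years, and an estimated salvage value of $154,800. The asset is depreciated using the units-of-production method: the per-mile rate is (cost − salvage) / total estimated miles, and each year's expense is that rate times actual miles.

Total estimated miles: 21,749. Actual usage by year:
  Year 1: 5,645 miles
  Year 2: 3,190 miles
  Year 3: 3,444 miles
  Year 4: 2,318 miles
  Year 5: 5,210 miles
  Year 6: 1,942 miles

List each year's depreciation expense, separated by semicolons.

Depreciable base = $785,521 − $154,800 = $630,721.
Rate = $630,721 / 21,749 miles = $29 per mile.
Year 1: 5,645 × $29 = $163,705. Book value $621,816.
Year 2: 3,190 × $29 = $92,510. Book value $529,306.
Year 3: 3,444 × $29 = $99,876. Book value $429,430.
Year 4: 2,318 × $29 = $67,222. Book value $362,208.
Year 5: 5,210 × $29 = $151,090. Book value $211,118.
Year 6: 1,942 × $29 = $56,318. Book value $154,800.

$163,705; $92,510; $99,876; $67,222; $151,090; $56,318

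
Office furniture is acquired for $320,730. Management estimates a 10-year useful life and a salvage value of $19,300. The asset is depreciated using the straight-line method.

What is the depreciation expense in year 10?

Depreciable base = $320,730 − $19,300 = $301,430.
Annual expense = $301,430 / 10 = $30,143.

$30,143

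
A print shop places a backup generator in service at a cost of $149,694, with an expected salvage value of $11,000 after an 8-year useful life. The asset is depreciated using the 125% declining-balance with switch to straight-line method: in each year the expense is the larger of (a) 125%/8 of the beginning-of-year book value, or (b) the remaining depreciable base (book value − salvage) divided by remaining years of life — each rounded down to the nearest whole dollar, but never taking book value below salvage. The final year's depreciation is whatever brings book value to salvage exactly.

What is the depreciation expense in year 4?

Depreciable base = $149,694 − $11,000 = $138,694.
Year 1: DB = ⌊$149,694 × 125%/8⌋ = $23,389; SL = ⌊$138,694/8⌋ = $17,336 → take DB $23,389. Book value $126,305.
Year 2: DB = ⌊$126,305 × 125%/8⌋ = $19,735; SL = ⌊$115,305/7⌋ = $16,472 → take DB $19,735. Book value $106,570.
Year 3: DB = ⌊$106,570 × 125%/8⌋ = $16,651; SL = ⌊$95,570/6⌋ = $15,928 → take DB $16,651. Book value $89,919.
Year 4: DB = ⌊$89,919 × 125%/8⌋ = $14,049; SL = ⌊$78,919/5⌋ = $15,783 → take SL $15,783. Book value $74,136.

$15,783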